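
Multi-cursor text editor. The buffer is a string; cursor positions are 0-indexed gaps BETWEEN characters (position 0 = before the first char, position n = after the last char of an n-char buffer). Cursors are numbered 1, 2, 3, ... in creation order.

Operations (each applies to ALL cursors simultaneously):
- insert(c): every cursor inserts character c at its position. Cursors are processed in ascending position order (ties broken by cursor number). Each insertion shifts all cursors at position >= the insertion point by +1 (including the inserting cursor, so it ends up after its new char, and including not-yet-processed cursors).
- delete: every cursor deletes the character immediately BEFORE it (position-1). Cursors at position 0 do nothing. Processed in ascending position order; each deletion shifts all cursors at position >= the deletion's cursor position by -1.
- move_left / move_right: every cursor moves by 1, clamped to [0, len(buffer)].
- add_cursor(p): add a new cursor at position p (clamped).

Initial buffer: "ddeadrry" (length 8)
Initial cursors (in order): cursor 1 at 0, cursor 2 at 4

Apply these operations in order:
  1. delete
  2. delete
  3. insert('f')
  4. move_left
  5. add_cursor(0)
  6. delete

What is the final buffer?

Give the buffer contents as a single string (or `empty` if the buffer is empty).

After op 1 (delete): buffer="ddedrry" (len 7), cursors c1@0 c2@3, authorship .......
After op 2 (delete): buffer="dddrry" (len 6), cursors c1@0 c2@2, authorship ......
After op 3 (insert('f')): buffer="fddfdrry" (len 8), cursors c1@1 c2@4, authorship 1..2....
After op 4 (move_left): buffer="fddfdrry" (len 8), cursors c1@0 c2@3, authorship 1..2....
After op 5 (add_cursor(0)): buffer="fddfdrry" (len 8), cursors c1@0 c3@0 c2@3, authorship 1..2....
After op 6 (delete): buffer="fdfdrry" (len 7), cursors c1@0 c3@0 c2@2, authorship 1.2....

Answer: fdfdrry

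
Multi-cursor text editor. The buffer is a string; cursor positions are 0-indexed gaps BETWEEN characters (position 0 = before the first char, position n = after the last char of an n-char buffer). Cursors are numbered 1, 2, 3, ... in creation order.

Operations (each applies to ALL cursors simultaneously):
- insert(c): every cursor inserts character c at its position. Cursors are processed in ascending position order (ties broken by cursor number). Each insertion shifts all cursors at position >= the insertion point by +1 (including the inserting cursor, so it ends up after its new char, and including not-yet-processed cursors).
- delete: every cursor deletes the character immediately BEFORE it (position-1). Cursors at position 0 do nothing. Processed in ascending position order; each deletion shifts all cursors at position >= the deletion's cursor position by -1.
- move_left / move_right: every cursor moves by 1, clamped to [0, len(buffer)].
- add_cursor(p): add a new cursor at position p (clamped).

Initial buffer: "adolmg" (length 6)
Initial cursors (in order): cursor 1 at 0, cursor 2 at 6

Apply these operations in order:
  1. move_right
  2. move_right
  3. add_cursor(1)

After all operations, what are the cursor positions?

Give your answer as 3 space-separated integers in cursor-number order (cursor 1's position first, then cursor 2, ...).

Answer: 2 6 1

Derivation:
After op 1 (move_right): buffer="adolmg" (len 6), cursors c1@1 c2@6, authorship ......
After op 2 (move_right): buffer="adolmg" (len 6), cursors c1@2 c2@6, authorship ......
After op 3 (add_cursor(1)): buffer="adolmg" (len 6), cursors c3@1 c1@2 c2@6, authorship ......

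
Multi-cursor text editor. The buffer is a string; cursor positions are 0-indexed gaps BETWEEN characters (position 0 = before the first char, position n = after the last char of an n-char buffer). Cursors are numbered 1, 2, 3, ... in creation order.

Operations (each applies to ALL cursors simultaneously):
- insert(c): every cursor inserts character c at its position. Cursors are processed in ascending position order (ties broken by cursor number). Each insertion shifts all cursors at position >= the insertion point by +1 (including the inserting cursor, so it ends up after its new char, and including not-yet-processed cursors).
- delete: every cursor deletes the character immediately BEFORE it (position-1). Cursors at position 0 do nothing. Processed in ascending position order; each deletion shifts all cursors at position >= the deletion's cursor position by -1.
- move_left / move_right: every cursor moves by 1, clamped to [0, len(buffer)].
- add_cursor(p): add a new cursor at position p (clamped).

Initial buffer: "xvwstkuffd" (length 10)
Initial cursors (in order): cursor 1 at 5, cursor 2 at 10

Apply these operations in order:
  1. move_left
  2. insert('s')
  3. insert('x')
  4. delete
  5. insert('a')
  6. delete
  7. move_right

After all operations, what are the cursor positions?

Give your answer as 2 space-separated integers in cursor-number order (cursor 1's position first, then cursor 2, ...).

Answer: 6 12

Derivation:
After op 1 (move_left): buffer="xvwstkuffd" (len 10), cursors c1@4 c2@9, authorship ..........
After op 2 (insert('s')): buffer="xvwsstkuffsd" (len 12), cursors c1@5 c2@11, authorship ....1.....2.
After op 3 (insert('x')): buffer="xvwssxtkuffsxd" (len 14), cursors c1@6 c2@13, authorship ....11.....22.
After op 4 (delete): buffer="xvwsstkuffsd" (len 12), cursors c1@5 c2@11, authorship ....1.....2.
After op 5 (insert('a')): buffer="xvwssatkuffsad" (len 14), cursors c1@6 c2@13, authorship ....11.....22.
After op 6 (delete): buffer="xvwsstkuffsd" (len 12), cursors c1@5 c2@11, authorship ....1.....2.
After op 7 (move_right): buffer="xvwsstkuffsd" (len 12), cursors c1@6 c2@12, authorship ....1.....2.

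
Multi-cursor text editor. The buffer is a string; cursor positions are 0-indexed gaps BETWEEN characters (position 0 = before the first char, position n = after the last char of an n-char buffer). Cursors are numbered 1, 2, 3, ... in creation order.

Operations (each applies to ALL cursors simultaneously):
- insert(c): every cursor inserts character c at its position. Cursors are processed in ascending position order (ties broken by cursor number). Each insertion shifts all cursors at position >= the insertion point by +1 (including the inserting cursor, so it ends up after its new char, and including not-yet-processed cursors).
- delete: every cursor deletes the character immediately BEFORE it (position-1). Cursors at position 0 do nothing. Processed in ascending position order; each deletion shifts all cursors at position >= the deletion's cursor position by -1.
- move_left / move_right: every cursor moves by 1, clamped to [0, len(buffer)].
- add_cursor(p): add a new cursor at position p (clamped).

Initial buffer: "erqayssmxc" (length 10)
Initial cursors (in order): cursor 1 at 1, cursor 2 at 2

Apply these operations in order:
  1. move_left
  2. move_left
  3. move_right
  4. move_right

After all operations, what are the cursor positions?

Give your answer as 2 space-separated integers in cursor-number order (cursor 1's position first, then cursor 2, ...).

After op 1 (move_left): buffer="erqayssmxc" (len 10), cursors c1@0 c2@1, authorship ..........
After op 2 (move_left): buffer="erqayssmxc" (len 10), cursors c1@0 c2@0, authorship ..........
After op 3 (move_right): buffer="erqayssmxc" (len 10), cursors c1@1 c2@1, authorship ..........
After op 4 (move_right): buffer="erqayssmxc" (len 10), cursors c1@2 c2@2, authorship ..........

Answer: 2 2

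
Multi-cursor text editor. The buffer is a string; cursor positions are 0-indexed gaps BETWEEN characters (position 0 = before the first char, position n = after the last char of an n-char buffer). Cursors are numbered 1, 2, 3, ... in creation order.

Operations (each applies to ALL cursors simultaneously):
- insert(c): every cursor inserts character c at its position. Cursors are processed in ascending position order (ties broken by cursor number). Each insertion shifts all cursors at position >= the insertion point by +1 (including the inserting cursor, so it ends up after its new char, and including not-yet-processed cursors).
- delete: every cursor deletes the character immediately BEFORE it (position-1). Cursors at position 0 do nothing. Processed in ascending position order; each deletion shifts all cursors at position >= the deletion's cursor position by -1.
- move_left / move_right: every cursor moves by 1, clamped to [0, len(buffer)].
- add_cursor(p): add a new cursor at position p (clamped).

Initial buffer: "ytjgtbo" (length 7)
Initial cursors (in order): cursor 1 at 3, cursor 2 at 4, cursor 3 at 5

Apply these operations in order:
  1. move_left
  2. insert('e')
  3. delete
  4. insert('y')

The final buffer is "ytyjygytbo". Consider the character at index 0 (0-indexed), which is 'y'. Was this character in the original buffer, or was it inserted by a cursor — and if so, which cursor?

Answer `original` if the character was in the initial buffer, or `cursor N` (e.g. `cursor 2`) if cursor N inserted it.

After op 1 (move_left): buffer="ytjgtbo" (len 7), cursors c1@2 c2@3 c3@4, authorship .......
After op 2 (insert('e')): buffer="ytejegetbo" (len 10), cursors c1@3 c2@5 c3@7, authorship ..1.2.3...
After op 3 (delete): buffer="ytjgtbo" (len 7), cursors c1@2 c2@3 c3@4, authorship .......
After op 4 (insert('y')): buffer="ytyjygytbo" (len 10), cursors c1@3 c2@5 c3@7, authorship ..1.2.3...
Authorship (.=original, N=cursor N): . . 1 . 2 . 3 . . .
Index 0: author = original

Answer: original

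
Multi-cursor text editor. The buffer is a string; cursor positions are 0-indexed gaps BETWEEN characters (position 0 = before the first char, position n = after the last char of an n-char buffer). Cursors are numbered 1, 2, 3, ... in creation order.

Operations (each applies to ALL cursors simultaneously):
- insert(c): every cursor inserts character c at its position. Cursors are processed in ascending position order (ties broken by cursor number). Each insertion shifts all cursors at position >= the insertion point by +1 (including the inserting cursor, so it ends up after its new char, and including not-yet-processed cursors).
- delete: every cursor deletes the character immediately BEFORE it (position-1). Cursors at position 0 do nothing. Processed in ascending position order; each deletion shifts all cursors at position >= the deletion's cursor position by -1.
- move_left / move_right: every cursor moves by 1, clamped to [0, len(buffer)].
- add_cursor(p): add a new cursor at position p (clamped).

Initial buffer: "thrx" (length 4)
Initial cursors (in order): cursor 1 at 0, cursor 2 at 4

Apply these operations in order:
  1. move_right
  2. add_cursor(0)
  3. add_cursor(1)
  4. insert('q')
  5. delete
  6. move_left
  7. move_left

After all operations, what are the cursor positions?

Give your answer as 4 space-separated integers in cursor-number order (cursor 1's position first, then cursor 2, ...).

Answer: 0 2 0 0

Derivation:
After op 1 (move_right): buffer="thrx" (len 4), cursors c1@1 c2@4, authorship ....
After op 2 (add_cursor(0)): buffer="thrx" (len 4), cursors c3@0 c1@1 c2@4, authorship ....
After op 3 (add_cursor(1)): buffer="thrx" (len 4), cursors c3@0 c1@1 c4@1 c2@4, authorship ....
After op 4 (insert('q')): buffer="qtqqhrxq" (len 8), cursors c3@1 c1@4 c4@4 c2@8, authorship 3.14...2
After op 5 (delete): buffer="thrx" (len 4), cursors c3@0 c1@1 c4@1 c2@4, authorship ....
After op 6 (move_left): buffer="thrx" (len 4), cursors c1@0 c3@0 c4@0 c2@3, authorship ....
After op 7 (move_left): buffer="thrx" (len 4), cursors c1@0 c3@0 c4@0 c2@2, authorship ....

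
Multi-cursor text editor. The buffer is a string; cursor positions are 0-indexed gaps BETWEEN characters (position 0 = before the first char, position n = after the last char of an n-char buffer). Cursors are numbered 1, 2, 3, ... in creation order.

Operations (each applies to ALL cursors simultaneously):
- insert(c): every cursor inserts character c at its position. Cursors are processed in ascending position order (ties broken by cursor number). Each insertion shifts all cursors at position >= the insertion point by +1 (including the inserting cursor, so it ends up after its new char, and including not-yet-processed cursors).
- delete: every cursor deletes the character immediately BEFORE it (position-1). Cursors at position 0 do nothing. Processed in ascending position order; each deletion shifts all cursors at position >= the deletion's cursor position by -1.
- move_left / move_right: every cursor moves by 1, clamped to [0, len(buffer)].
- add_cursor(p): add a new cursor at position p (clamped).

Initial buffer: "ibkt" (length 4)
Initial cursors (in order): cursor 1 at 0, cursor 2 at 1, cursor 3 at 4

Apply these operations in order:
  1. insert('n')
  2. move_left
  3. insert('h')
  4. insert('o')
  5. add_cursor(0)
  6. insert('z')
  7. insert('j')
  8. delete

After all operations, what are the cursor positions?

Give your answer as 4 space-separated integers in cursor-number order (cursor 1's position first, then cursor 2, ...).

After op 1 (insert('n')): buffer="ninbktn" (len 7), cursors c1@1 c2@3 c3@7, authorship 1.2...3
After op 2 (move_left): buffer="ninbktn" (len 7), cursors c1@0 c2@2 c3@6, authorship 1.2...3
After op 3 (insert('h')): buffer="hnihnbkthn" (len 10), cursors c1@1 c2@4 c3@9, authorship 11.22...33
After op 4 (insert('o')): buffer="honihonbkthon" (len 13), cursors c1@2 c2@6 c3@12, authorship 111.222...333
After op 5 (add_cursor(0)): buffer="honihonbkthon" (len 13), cursors c4@0 c1@2 c2@6 c3@12, authorship 111.222...333
After op 6 (insert('z')): buffer="zhoznihoznbkthozn" (len 17), cursors c4@1 c1@4 c2@9 c3@16, authorship 41111.2222...3333
After op 7 (insert('j')): buffer="zjhozjnihozjnbkthozjn" (len 21), cursors c4@2 c1@6 c2@12 c3@20, authorship 4411111.22222...33333
After op 8 (delete): buffer="zhoznihoznbkthozn" (len 17), cursors c4@1 c1@4 c2@9 c3@16, authorship 41111.2222...3333

Answer: 4 9 16 1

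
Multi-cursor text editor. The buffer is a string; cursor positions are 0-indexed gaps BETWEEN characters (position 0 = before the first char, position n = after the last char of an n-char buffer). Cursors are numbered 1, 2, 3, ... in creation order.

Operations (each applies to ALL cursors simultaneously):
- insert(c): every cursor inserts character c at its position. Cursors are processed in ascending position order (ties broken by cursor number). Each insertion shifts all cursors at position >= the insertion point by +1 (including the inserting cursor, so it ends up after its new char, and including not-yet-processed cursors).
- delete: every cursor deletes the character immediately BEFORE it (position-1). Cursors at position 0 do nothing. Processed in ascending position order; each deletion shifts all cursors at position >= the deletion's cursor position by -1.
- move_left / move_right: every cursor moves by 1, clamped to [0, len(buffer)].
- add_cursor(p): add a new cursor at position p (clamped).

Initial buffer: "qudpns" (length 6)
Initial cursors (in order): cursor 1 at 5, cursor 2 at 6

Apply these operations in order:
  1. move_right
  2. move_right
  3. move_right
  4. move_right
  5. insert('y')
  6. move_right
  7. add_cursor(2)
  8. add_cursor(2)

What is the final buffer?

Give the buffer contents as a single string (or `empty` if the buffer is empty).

Answer: qudpnsyy

Derivation:
After op 1 (move_right): buffer="qudpns" (len 6), cursors c1@6 c2@6, authorship ......
After op 2 (move_right): buffer="qudpns" (len 6), cursors c1@6 c2@6, authorship ......
After op 3 (move_right): buffer="qudpns" (len 6), cursors c1@6 c2@6, authorship ......
After op 4 (move_right): buffer="qudpns" (len 6), cursors c1@6 c2@6, authorship ......
After op 5 (insert('y')): buffer="qudpnsyy" (len 8), cursors c1@8 c2@8, authorship ......12
After op 6 (move_right): buffer="qudpnsyy" (len 8), cursors c1@8 c2@8, authorship ......12
After op 7 (add_cursor(2)): buffer="qudpnsyy" (len 8), cursors c3@2 c1@8 c2@8, authorship ......12
After op 8 (add_cursor(2)): buffer="qudpnsyy" (len 8), cursors c3@2 c4@2 c1@8 c2@8, authorship ......12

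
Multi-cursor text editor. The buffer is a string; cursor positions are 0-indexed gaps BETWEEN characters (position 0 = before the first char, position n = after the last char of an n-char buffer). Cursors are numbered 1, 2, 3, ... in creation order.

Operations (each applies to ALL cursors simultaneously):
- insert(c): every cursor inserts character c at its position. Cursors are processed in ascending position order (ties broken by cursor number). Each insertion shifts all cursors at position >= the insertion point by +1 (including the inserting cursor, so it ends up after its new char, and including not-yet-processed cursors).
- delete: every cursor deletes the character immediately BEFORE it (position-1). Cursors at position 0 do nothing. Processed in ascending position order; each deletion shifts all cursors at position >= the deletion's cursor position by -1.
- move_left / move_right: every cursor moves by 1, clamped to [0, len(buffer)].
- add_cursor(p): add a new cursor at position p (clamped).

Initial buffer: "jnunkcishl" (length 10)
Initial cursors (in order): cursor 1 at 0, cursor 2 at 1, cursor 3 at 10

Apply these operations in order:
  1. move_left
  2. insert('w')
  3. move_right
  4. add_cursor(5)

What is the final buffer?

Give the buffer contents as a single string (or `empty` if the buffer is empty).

After op 1 (move_left): buffer="jnunkcishl" (len 10), cursors c1@0 c2@0 c3@9, authorship ..........
After op 2 (insert('w')): buffer="wwjnunkcishwl" (len 13), cursors c1@2 c2@2 c3@12, authorship 12.........3.
After op 3 (move_right): buffer="wwjnunkcishwl" (len 13), cursors c1@3 c2@3 c3@13, authorship 12.........3.
After op 4 (add_cursor(5)): buffer="wwjnunkcishwl" (len 13), cursors c1@3 c2@3 c4@5 c3@13, authorship 12.........3.

Answer: wwjnunkcishwl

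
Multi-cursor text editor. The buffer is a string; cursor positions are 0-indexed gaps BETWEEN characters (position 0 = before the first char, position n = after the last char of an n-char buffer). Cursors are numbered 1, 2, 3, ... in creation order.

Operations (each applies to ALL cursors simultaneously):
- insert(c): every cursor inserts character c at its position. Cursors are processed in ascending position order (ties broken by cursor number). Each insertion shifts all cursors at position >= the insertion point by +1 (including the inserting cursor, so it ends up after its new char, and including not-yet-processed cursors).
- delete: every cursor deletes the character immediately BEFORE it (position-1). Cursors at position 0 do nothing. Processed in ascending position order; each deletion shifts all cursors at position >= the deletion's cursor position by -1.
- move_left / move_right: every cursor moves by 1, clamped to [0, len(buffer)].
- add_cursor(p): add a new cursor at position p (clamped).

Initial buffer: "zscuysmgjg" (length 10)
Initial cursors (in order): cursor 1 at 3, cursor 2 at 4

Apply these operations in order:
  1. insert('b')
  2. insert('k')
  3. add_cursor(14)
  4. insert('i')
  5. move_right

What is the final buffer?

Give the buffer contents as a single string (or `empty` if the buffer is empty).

Answer: zscbkiubkiysmgjgi

Derivation:
After op 1 (insert('b')): buffer="zscbubysmgjg" (len 12), cursors c1@4 c2@6, authorship ...1.2......
After op 2 (insert('k')): buffer="zscbkubkysmgjg" (len 14), cursors c1@5 c2@8, authorship ...11.22......
After op 3 (add_cursor(14)): buffer="zscbkubkysmgjg" (len 14), cursors c1@5 c2@8 c3@14, authorship ...11.22......
After op 4 (insert('i')): buffer="zscbkiubkiysmgjgi" (len 17), cursors c1@6 c2@10 c3@17, authorship ...111.222......3
After op 5 (move_right): buffer="zscbkiubkiysmgjgi" (len 17), cursors c1@7 c2@11 c3@17, authorship ...111.222......3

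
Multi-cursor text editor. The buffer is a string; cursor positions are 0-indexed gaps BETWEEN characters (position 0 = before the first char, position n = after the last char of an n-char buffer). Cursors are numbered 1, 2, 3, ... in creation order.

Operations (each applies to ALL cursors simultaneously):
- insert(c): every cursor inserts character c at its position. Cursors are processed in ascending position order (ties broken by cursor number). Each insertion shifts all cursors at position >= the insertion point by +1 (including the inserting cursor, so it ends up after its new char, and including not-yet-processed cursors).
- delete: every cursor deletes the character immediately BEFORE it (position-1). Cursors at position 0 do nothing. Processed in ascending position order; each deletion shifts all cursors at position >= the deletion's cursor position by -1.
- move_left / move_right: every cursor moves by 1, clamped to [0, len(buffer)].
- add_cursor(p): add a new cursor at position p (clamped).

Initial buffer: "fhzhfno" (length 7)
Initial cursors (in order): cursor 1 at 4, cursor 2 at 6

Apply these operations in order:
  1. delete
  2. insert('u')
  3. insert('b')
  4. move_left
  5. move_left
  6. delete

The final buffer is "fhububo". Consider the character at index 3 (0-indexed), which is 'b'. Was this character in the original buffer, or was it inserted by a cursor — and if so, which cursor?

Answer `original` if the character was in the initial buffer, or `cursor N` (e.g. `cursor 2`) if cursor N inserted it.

Answer: cursor 1

Derivation:
After op 1 (delete): buffer="fhzfo" (len 5), cursors c1@3 c2@4, authorship .....
After op 2 (insert('u')): buffer="fhzufuo" (len 7), cursors c1@4 c2@6, authorship ...1.2.
After op 3 (insert('b')): buffer="fhzubfubo" (len 9), cursors c1@5 c2@8, authorship ...11.22.
After op 4 (move_left): buffer="fhzubfubo" (len 9), cursors c1@4 c2@7, authorship ...11.22.
After op 5 (move_left): buffer="fhzubfubo" (len 9), cursors c1@3 c2@6, authorship ...11.22.
After op 6 (delete): buffer="fhububo" (len 7), cursors c1@2 c2@4, authorship ..1122.
Authorship (.=original, N=cursor N): . . 1 1 2 2 .
Index 3: author = 1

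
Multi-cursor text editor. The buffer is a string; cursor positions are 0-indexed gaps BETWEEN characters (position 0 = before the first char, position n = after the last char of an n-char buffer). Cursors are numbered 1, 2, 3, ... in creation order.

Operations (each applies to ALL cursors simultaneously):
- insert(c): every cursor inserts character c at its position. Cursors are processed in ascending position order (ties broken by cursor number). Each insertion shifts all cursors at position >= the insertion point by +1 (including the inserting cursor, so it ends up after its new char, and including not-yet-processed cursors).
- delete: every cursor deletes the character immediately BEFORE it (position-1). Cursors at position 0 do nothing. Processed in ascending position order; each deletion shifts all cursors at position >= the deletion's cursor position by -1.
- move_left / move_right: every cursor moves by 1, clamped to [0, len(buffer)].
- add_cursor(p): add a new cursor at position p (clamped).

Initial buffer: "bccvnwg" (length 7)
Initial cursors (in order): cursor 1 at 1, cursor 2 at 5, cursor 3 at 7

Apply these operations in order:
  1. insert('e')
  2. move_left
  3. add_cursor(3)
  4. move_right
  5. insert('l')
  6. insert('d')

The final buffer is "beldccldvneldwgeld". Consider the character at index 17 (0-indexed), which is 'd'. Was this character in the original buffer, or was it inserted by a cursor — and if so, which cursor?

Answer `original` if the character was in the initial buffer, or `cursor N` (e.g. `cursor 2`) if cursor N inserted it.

After op 1 (insert('e')): buffer="beccvnewge" (len 10), cursors c1@2 c2@7 c3@10, authorship .1....2..3
After op 2 (move_left): buffer="beccvnewge" (len 10), cursors c1@1 c2@6 c3@9, authorship .1....2..3
After op 3 (add_cursor(3)): buffer="beccvnewge" (len 10), cursors c1@1 c4@3 c2@6 c3@9, authorship .1....2..3
After op 4 (move_right): buffer="beccvnewge" (len 10), cursors c1@2 c4@4 c2@7 c3@10, authorship .1....2..3
After op 5 (insert('l')): buffer="belcclvnelwgel" (len 14), cursors c1@3 c4@6 c2@10 c3@14, authorship .11..4..22..33
After op 6 (insert('d')): buffer="beldccldvneldwgeld" (len 18), cursors c1@4 c4@8 c2@13 c3@18, authorship .111..44..222..333
Authorship (.=original, N=cursor N): . 1 1 1 . . 4 4 . . 2 2 2 . . 3 3 3
Index 17: author = 3

Answer: cursor 3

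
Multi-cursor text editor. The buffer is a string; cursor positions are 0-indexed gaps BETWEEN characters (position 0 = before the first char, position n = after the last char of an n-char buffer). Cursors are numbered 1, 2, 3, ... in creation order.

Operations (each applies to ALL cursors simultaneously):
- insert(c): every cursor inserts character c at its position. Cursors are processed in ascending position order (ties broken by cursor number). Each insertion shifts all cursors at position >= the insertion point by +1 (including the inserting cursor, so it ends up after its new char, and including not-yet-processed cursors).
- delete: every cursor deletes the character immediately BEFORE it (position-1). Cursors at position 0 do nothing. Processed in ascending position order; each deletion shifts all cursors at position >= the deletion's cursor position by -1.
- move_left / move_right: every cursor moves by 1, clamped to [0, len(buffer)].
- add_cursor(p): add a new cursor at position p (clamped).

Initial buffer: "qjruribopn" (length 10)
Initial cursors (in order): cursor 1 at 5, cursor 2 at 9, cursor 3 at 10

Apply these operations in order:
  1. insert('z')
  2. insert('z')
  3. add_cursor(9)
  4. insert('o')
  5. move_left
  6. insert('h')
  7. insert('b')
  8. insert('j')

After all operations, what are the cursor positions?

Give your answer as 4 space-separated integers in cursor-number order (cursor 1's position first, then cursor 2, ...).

After op 1 (insert('z')): buffer="qjrurzibopznz" (len 13), cursors c1@6 c2@11 c3@13, authorship .....1....2.3
After op 2 (insert('z')): buffer="qjrurzzibopzznzz" (len 16), cursors c1@7 c2@13 c3@16, authorship .....11....22.33
After op 3 (add_cursor(9)): buffer="qjrurzzibopzznzz" (len 16), cursors c1@7 c4@9 c2@13 c3@16, authorship .....11....22.33
After op 4 (insert('o')): buffer="qjrurzzoiboopzzonzzo" (len 20), cursors c1@8 c4@11 c2@16 c3@20, authorship .....111..4..222.333
After op 5 (move_left): buffer="qjrurzzoiboopzzonzzo" (len 20), cursors c1@7 c4@10 c2@15 c3@19, authorship .....111..4..222.333
After op 6 (insert('h')): buffer="qjrurzzhoibhoopzzhonzzho" (len 24), cursors c1@8 c4@12 c2@18 c3@23, authorship .....1111..44..2222.3333
After op 7 (insert('b')): buffer="qjrurzzhboibhboopzzhbonzzhbo" (len 28), cursors c1@9 c4@14 c2@21 c3@27, authorship .....11111..444..22222.33333
After op 8 (insert('j')): buffer="qjrurzzhbjoibhbjoopzzhbjonzzhbjo" (len 32), cursors c1@10 c4@16 c2@24 c3@31, authorship .....111111..4444..222222.333333

Answer: 10 24 31 16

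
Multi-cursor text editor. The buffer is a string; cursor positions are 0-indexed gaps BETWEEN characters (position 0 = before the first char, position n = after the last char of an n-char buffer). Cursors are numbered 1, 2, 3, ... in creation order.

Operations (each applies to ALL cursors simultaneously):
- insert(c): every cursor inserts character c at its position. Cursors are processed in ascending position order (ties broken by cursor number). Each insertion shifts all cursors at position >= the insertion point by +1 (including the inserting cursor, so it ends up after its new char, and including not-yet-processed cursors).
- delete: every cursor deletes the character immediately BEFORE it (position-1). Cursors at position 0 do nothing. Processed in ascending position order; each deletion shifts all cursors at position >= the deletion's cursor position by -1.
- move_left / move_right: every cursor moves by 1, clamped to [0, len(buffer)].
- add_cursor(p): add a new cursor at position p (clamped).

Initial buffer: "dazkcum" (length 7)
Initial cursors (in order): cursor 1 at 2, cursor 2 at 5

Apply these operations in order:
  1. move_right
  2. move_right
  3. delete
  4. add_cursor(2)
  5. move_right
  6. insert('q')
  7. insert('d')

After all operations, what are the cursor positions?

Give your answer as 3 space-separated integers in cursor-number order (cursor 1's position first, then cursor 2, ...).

After op 1 (move_right): buffer="dazkcum" (len 7), cursors c1@3 c2@6, authorship .......
After op 2 (move_right): buffer="dazkcum" (len 7), cursors c1@4 c2@7, authorship .......
After op 3 (delete): buffer="dazcu" (len 5), cursors c1@3 c2@5, authorship .....
After op 4 (add_cursor(2)): buffer="dazcu" (len 5), cursors c3@2 c1@3 c2@5, authorship .....
After op 5 (move_right): buffer="dazcu" (len 5), cursors c3@3 c1@4 c2@5, authorship .....
After op 6 (insert('q')): buffer="dazqcquq" (len 8), cursors c3@4 c1@6 c2@8, authorship ...3.1.2
After op 7 (insert('d')): buffer="dazqdcqduqd" (len 11), cursors c3@5 c1@8 c2@11, authorship ...33.11.22

Answer: 8 11 5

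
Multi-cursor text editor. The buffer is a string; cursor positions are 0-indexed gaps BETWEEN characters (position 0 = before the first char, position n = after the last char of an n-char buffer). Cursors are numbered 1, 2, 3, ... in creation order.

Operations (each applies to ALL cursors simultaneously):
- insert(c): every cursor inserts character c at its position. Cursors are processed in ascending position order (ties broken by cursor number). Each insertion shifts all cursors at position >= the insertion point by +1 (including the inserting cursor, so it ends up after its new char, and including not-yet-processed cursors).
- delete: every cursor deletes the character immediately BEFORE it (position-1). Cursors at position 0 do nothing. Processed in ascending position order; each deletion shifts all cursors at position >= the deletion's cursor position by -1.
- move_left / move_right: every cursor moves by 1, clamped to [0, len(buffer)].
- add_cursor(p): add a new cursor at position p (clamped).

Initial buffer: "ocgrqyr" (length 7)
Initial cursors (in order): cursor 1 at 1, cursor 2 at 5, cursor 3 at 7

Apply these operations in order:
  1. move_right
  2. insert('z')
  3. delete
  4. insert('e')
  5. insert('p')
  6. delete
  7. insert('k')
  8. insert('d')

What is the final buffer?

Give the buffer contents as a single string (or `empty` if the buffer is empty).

After op 1 (move_right): buffer="ocgrqyr" (len 7), cursors c1@2 c2@6 c3@7, authorship .......
After op 2 (insert('z')): buffer="oczgrqyzrz" (len 10), cursors c1@3 c2@8 c3@10, authorship ..1....2.3
After op 3 (delete): buffer="ocgrqyr" (len 7), cursors c1@2 c2@6 c3@7, authorship .......
After op 4 (insert('e')): buffer="ocegrqyere" (len 10), cursors c1@3 c2@8 c3@10, authorship ..1....2.3
After op 5 (insert('p')): buffer="ocepgrqyeprep" (len 13), cursors c1@4 c2@10 c3@13, authorship ..11....22.33
After op 6 (delete): buffer="ocegrqyere" (len 10), cursors c1@3 c2@8 c3@10, authorship ..1....2.3
After op 7 (insert('k')): buffer="ocekgrqyekrek" (len 13), cursors c1@4 c2@10 c3@13, authorship ..11....22.33
After op 8 (insert('d')): buffer="ocekdgrqyekdrekd" (len 16), cursors c1@5 c2@12 c3@16, authorship ..111....222.333

Answer: ocekdgrqyekdrekd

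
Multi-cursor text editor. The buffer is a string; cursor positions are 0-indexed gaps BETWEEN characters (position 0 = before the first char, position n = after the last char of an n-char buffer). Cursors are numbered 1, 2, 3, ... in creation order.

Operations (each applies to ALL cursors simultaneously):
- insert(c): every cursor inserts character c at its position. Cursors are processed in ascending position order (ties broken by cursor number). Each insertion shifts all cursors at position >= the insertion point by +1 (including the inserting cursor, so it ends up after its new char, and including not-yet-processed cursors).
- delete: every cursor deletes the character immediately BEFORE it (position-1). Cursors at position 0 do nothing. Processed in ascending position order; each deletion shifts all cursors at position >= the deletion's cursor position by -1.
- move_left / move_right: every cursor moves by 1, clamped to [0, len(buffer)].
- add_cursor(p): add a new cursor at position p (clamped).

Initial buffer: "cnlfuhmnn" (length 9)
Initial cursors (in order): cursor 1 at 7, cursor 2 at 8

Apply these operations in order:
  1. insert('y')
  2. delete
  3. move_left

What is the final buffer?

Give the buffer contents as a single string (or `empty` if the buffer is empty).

After op 1 (insert('y')): buffer="cnlfuhmynyn" (len 11), cursors c1@8 c2@10, authorship .......1.2.
After op 2 (delete): buffer="cnlfuhmnn" (len 9), cursors c1@7 c2@8, authorship .........
After op 3 (move_left): buffer="cnlfuhmnn" (len 9), cursors c1@6 c2@7, authorship .........

Answer: cnlfuhmnn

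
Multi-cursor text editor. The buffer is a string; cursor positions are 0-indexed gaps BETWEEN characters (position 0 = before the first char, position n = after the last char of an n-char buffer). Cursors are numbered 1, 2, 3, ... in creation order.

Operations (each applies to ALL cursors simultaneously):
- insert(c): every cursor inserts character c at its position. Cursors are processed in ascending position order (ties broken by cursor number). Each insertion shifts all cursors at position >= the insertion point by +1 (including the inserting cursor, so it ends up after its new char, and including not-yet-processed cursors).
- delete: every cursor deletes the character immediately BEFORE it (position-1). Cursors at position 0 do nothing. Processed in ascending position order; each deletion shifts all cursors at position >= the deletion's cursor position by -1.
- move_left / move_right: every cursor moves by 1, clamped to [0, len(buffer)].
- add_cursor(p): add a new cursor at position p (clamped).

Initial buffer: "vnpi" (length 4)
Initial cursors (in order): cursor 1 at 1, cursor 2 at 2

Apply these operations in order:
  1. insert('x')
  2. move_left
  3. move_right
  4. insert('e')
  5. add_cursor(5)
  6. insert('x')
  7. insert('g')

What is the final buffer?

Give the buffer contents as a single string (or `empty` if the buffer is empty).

Answer: vxexgnxxgexgpi

Derivation:
After op 1 (insert('x')): buffer="vxnxpi" (len 6), cursors c1@2 c2@4, authorship .1.2..
After op 2 (move_left): buffer="vxnxpi" (len 6), cursors c1@1 c2@3, authorship .1.2..
After op 3 (move_right): buffer="vxnxpi" (len 6), cursors c1@2 c2@4, authorship .1.2..
After op 4 (insert('e')): buffer="vxenxepi" (len 8), cursors c1@3 c2@6, authorship .11.22..
After op 5 (add_cursor(5)): buffer="vxenxepi" (len 8), cursors c1@3 c3@5 c2@6, authorship .11.22..
After op 6 (insert('x')): buffer="vxexnxxexpi" (len 11), cursors c1@4 c3@7 c2@9, authorship .111.2322..
After op 7 (insert('g')): buffer="vxexgnxxgexgpi" (len 14), cursors c1@5 c3@9 c2@12, authorship .1111.233222..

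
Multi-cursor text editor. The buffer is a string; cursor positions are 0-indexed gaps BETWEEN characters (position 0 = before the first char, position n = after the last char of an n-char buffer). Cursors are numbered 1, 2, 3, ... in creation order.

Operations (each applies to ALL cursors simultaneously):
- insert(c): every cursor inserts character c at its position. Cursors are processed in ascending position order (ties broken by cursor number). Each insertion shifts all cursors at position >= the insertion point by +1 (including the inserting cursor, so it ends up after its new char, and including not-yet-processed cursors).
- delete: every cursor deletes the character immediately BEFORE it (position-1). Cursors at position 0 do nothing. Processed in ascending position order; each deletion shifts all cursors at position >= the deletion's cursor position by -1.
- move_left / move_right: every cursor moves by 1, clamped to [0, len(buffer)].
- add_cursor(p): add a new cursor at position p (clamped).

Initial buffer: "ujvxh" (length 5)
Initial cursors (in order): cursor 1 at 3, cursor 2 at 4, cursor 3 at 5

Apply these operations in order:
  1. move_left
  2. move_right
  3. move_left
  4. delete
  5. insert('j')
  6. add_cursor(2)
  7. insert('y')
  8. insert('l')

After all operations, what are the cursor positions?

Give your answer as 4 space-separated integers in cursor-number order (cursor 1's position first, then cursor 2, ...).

Answer: 12 12 12 4

Derivation:
After op 1 (move_left): buffer="ujvxh" (len 5), cursors c1@2 c2@3 c3@4, authorship .....
After op 2 (move_right): buffer="ujvxh" (len 5), cursors c1@3 c2@4 c3@5, authorship .....
After op 3 (move_left): buffer="ujvxh" (len 5), cursors c1@2 c2@3 c3@4, authorship .....
After op 4 (delete): buffer="uh" (len 2), cursors c1@1 c2@1 c3@1, authorship ..
After op 5 (insert('j')): buffer="ujjjh" (len 5), cursors c1@4 c2@4 c3@4, authorship .123.
After op 6 (add_cursor(2)): buffer="ujjjh" (len 5), cursors c4@2 c1@4 c2@4 c3@4, authorship .123.
After op 7 (insert('y')): buffer="ujyjjyyyh" (len 9), cursors c4@3 c1@8 c2@8 c3@8, authorship .1423123.
After op 8 (insert('l')): buffer="ujyljjyyylllh" (len 13), cursors c4@4 c1@12 c2@12 c3@12, authorship .14423123123.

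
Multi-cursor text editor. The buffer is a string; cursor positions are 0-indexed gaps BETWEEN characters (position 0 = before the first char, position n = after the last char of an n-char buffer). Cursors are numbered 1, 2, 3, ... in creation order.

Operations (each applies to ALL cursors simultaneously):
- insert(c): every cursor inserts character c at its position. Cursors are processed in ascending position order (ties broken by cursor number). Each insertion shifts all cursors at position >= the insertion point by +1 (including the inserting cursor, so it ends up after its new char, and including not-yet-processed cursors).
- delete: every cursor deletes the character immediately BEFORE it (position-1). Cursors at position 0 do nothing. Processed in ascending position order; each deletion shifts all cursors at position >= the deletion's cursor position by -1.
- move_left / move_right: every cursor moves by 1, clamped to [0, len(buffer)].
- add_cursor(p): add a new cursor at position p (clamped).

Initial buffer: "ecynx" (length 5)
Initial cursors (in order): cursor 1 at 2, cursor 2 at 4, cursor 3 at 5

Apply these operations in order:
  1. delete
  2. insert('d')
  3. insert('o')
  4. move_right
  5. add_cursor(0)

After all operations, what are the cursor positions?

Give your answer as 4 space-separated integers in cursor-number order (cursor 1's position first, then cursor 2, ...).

Answer: 4 8 8 0

Derivation:
After op 1 (delete): buffer="ey" (len 2), cursors c1@1 c2@2 c3@2, authorship ..
After op 2 (insert('d')): buffer="edydd" (len 5), cursors c1@2 c2@5 c3@5, authorship .1.23
After op 3 (insert('o')): buffer="edoyddoo" (len 8), cursors c1@3 c2@8 c3@8, authorship .11.2323
After op 4 (move_right): buffer="edoyddoo" (len 8), cursors c1@4 c2@8 c3@8, authorship .11.2323
After op 5 (add_cursor(0)): buffer="edoyddoo" (len 8), cursors c4@0 c1@4 c2@8 c3@8, authorship .11.2323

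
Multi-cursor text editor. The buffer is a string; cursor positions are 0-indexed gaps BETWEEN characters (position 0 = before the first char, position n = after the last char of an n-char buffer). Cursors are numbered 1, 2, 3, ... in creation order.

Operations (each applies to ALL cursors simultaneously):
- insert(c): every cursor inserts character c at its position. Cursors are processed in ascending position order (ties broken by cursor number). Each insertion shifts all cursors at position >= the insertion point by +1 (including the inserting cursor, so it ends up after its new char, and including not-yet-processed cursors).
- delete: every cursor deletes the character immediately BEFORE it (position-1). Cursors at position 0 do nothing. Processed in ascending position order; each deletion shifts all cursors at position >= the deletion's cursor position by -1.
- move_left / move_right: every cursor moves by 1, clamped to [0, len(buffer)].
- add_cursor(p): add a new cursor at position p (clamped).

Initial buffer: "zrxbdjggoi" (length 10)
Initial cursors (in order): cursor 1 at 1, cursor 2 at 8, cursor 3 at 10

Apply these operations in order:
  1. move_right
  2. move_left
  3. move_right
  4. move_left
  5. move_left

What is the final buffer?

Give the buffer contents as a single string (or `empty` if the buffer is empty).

After op 1 (move_right): buffer="zrxbdjggoi" (len 10), cursors c1@2 c2@9 c3@10, authorship ..........
After op 2 (move_left): buffer="zrxbdjggoi" (len 10), cursors c1@1 c2@8 c3@9, authorship ..........
After op 3 (move_right): buffer="zrxbdjggoi" (len 10), cursors c1@2 c2@9 c3@10, authorship ..........
After op 4 (move_left): buffer="zrxbdjggoi" (len 10), cursors c1@1 c2@8 c3@9, authorship ..........
After op 5 (move_left): buffer="zrxbdjggoi" (len 10), cursors c1@0 c2@7 c3@8, authorship ..........

Answer: zrxbdjggoi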